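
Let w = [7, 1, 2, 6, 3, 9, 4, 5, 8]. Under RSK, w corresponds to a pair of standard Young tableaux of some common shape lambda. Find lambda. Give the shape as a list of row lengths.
[6, 2, 1]

Row-insert each entry into an empty tableau.

After inserting 7: P = [[7]].
After inserting 1: P = [[1], [7]].
After inserting 2: P = [[1, 2], [7]].
After inserting 6: P = [[1, 2, 6], [7]].
After inserting 3: P = [[1, 2, 3], [6], [7]].
After inserting 9: P = [[1, 2, 3, 9], [6], [7]].
After inserting 4: P = [[1, 2, 3, 4], [6, 9], [7]].
After inserting 5: P = [[1, 2, 3, 4, 5], [6, 9], [7]].
After inserting 8: P = [[1, 2, 3, 4, 5, 8], [6, 9], [7]].

The final insertion tableau P = [[1, 2, 3, 4, 5, 8], [6, 9], [7]] has shape [6, 2, 1].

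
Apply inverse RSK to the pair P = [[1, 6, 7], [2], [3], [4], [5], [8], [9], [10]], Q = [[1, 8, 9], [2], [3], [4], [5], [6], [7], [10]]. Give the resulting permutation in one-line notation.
10 9 8 5 4 3 2 6 7 1

Reverse the RSK construction: for i from n down to 1, find the cell of Q containing i, remove the entry at that cell from P, and reverse-bump it up through P; the value ejected from row 1 is w(i).

Step i=10: Q has 10 at row 8, column 1; remove 10 from row 8 of P and reverse-bump: 10 enters row 7 and ejects 9; 9 enters row 6 and ejects 8; 8 enters row 5 and ejects 5; 5 enters row 4 and ejects 4; 4 enters row 3 and ejects 3; 3 enters row 2 and ejects 2; 2 enters row 1 and ejects 1. So w(10) = 1. P is now [[2, 6, 7], [3], [4], [5], [8], [9], [10]].
Step i=9: Q has 9 at row 1, column 3; remove that cell from P, ejecting 7. So w(9) = 7. P is now [[2, 6], [3], [4], [5], [8], [9], [10]].
Step i=8: Q has 8 at row 1, column 2; remove that cell from P, ejecting 6. So w(8) = 6. P is now [[2], [3], [4], [5], [8], [9], [10]].
Step i=7: Q has 7 at row 7, column 1; remove 10 from row 7 of P and reverse-bump: 10 enters row 6 and ejects 9; 9 enters row 5 and ejects 8; 8 enters row 4 and ejects 5; 5 enters row 3 and ejects 4; 4 enters row 2 and ejects 3; 3 enters row 1 and ejects 2. So w(7) = 2. P is now [[3], [4], [5], [8], [9], [10]].
Step i=6: Q has 6 at row 6, column 1; remove 10 from row 6 of P and reverse-bump: 10 enters row 5 and ejects 9; 9 enters row 4 and ejects 8; 8 enters row 3 and ejects 5; 5 enters row 2 and ejects 4; 4 enters row 1 and ejects 3. So w(6) = 3. P is now [[4], [5], [8], [9], [10]].
Step i=5: Q has 5 at row 5, column 1; remove 10 from row 5 of P and reverse-bump: 10 enters row 4 and ejects 9; 9 enters row 3 and ejects 8; 8 enters row 2 and ejects 5; 5 enters row 1 and ejects 4. So w(5) = 4. P is now [[5], [8], [9], [10]].
Step i=4: Q has 4 at row 4, column 1; remove 10 from row 4 of P and reverse-bump: 10 enters row 3 and ejects 9; 9 enters row 2 and ejects 8; 8 enters row 1 and ejects 5. So w(4) = 5. P is now [[8], [9], [10]].
Step i=3: Q has 3 at row 3, column 1; remove 10 from row 3 of P and reverse-bump: 10 enters row 2 and ejects 9; 9 enters row 1 and ejects 8. So w(3) = 8. P is now [[9], [10]].
Step i=2: Q has 2 at row 2, column 1; remove 10 from row 2 of P and reverse-bump: 10 enters row 1 and ejects 9. So w(2) = 9. P is now [[10]].
Step i=1: Q has 1 at row 1, column 1; remove that cell from P, ejecting 10. So w(1) = 10. P is now [].

So w = 10 9 8 5 4 3 2 6 7 1.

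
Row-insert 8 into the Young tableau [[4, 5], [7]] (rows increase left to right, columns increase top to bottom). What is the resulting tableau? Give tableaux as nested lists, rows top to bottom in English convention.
[[4, 5, 8], [7]]

8 is larger than every entry of row 1, so it is appended to row 1. The new tableau is [[4, 5, 8], [7]].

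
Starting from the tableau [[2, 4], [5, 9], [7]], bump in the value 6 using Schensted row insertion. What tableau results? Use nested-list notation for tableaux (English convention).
6 is larger than every entry of row 1, so it is appended to row 1. The new tableau is [[2, 4, 6], [5, 9], [7]].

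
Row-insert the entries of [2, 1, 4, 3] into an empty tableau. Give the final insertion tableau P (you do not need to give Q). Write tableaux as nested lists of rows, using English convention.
P = [[1, 3], [2, 4]]

Insert 2: appended to row 1. P = [[2]].
Insert 1: 1 bumps 2 from row 1; 2 starts row 2. P = [[1], [2]].
Insert 4: appended to row 1. P = [[1, 4], [2]].
Insert 3: 3 bumps 4 from row 1; 4 appends to row 2. P = [[1, 3], [2, 4]].

So P = [[1, 3], [2, 4]].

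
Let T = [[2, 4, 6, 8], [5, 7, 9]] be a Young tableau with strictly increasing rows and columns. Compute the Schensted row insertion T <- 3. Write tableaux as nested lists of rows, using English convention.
[[2, 3, 6, 8], [4, 7, 9], [5]]

In row 1, 3 replaces 4 (the leftmost entry greater than 3); 4 is bumped to row 2. In row 2, 4 replaces 5 (the leftmost entry greater than 4); 5 is bumped to row 3. 5 starts a new row 3. The new tableau is [[2, 3, 6, 8], [4, 7, 9], [5]].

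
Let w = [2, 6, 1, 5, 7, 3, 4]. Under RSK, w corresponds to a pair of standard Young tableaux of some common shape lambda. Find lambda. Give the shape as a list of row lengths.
Row-insert each entry into an empty tableau.

After inserting 2: P = [[2]].
After inserting 6: P = [[2, 6]].
After inserting 1: P = [[1, 6], [2]].
After inserting 5: P = [[1, 5], [2, 6]].
After inserting 7: P = [[1, 5, 7], [2, 6]].
After inserting 3: P = [[1, 3, 7], [2, 5], [6]].
After inserting 4: P = [[1, 3, 4], [2, 5, 7], [6]].

The final insertion tableau P = [[1, 3, 4], [2, 5, 7], [6]] has shape [3, 3, 1].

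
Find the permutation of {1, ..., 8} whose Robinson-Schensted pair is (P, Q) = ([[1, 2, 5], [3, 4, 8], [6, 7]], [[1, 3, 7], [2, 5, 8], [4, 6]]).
Reverse the RSK construction: for i from n down to 1, find the cell of Q containing i, remove the entry at that cell from P, and reverse-bump it up through P; the value ejected from row 1 is w(i).

Step i=8: Q has 8 at row 2, column 3; remove 8 from row 2 of P and reverse-bump: 8 enters row 1 and ejects 5. So w(8) = 5. P is now [[1, 2, 8], [3, 4], [6, 7]].
Step i=7: Q has 7 at row 1, column 3; remove that cell from P, ejecting 8. So w(7) = 8. P is now [[1, 2], [3, 4], [6, 7]].
Step i=6: Q has 6 at row 3, column 2; remove 7 from row 3 of P and reverse-bump: 7 enters row 2 and ejects 4; 4 enters row 1 and ejects 2. So w(6) = 2. P is now [[1, 4], [3, 7], [6]].
Step i=5: Q has 5 at row 2, column 2; remove 7 from row 2 of P and reverse-bump: 7 enters row 1 and ejects 4. So w(5) = 4. P is now [[1, 7], [3], [6]].
Step i=4: Q has 4 at row 3, column 1; remove 6 from row 3 of P and reverse-bump: 6 enters row 2 and ejects 3; 3 enters row 1 and ejects 1. So w(4) = 1. P is now [[3, 7], [6]].
Step i=3: Q has 3 at row 1, column 2; remove that cell from P, ejecting 7. So w(3) = 7. P is now [[3], [6]].
Step i=2: Q has 2 at row 2, column 1; remove 6 from row 2 of P and reverse-bump: 6 enters row 1 and ejects 3. So w(2) = 3. P is now [[6]].
Step i=1: Q has 1 at row 1, column 1; remove that cell from P, ejecting 6. So w(1) = 6. P is now [].

So w = 6 3 7 1 4 2 8 5.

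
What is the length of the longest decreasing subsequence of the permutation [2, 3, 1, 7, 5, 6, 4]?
3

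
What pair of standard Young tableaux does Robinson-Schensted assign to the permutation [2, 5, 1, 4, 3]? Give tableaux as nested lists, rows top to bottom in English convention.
P = [[1, 3], [2, 4], [5]], Q = [[1, 2], [3, 4], [5]]

Insert each entry of the permutation into P by Schensted row insertion, recording in Q the position of each new cell.

Insert 2: appended to row 1. P = [[2]].
Insert 5: appended to row 1. P = [[2, 5]].
Insert 1: 1 bumps 2 from row 1; 2 starts row 2. P = [[1, 5], [2]].
Insert 4: 4 bumps 5 from row 1; 5 appends to row 2. P = [[1, 4], [2, 5]].
Insert 3: 3 bumps 4 from row 1; 4 bumps 5 from row 2; 5 starts row 3. P = [[1, 3], [2, 4], [5]].

So P = [[1, 3], [2, 4], [5]], Q = [[1, 2], [3, 4], [5]].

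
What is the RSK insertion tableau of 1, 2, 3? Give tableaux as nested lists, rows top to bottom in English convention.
After inserting 1: P = [[1]].
After inserting 2: P = [[1, 2]].
After inserting 3: P = [[1, 2, 3]].

So P = [[1, 2, 3]].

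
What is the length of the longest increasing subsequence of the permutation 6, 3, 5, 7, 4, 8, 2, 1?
4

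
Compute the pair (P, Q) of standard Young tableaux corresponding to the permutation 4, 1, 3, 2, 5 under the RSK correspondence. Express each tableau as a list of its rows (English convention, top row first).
P = [[1, 2, 5], [3], [4]], Q = [[1, 3, 5], [2], [4]]

Insert each entry of the permutation into P by Schensted row insertion, recording in Q the position of each new cell.

Insert 4: appended to row 1. P = [[4]].
Insert 1: 1 bumps 4 from row 1; 4 starts row 2. P = [[1], [4]].
Insert 3: appended to row 1. P = [[1, 3], [4]].
Insert 2: 2 bumps 3 from row 1; 3 bumps 4 from row 2; 4 starts row 3. P = [[1, 2], [3], [4]].
Insert 5: appended to row 1. P = [[1, 2, 5], [3], [4]].

So P = [[1, 2, 5], [3], [4]], Q = [[1, 3, 5], [2], [4]].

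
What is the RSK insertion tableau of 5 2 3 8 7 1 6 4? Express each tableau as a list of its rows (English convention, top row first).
P = [[1, 3, 4], [2, 6], [5, 7], [8]]

Insert 5: appended to row 1. P = [[5]].
Insert 2: 2 bumps 5 from row 1; 5 starts row 2. P = [[2], [5]].
Insert 3: appended to row 1. P = [[2, 3], [5]].
Insert 8: appended to row 1. P = [[2, 3, 8], [5]].
Insert 7: 7 bumps 8 from row 1; 8 appends to row 2. P = [[2, 3, 7], [5, 8]].
Insert 1: 1 bumps 2 from row 1; 2 bumps 5 from row 2; 5 starts row 3. P = [[1, 3, 7], [2, 8], [5]].
Insert 6: 6 bumps 7 from row 1; 7 bumps 8 from row 2; 8 appends to row 3. P = [[1, 3, 6], [2, 7], [5, 8]].
Insert 4: 4 bumps 6 from row 1; 6 bumps 7 from row 2; 7 bumps 8 from row 3; 8 starts row 4. P = [[1, 3, 4], [2, 6], [5, 7], [8]].

So P = [[1, 3, 4], [2, 6], [5, 7], [8]].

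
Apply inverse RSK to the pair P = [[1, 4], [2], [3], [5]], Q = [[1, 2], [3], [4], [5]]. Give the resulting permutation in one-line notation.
Reverse the RSK construction: for i from n down to 1, find the cell of Q containing i, remove the entry at that cell from P, and reverse-bump it up through P; the value ejected from row 1 is w(i).

Step i=5: Q has 5 at row 4, column 1; remove 5 from row 4 of P and reverse-bump: 5 enters row 3 and ejects 3; 3 enters row 2 and ejects 2; 2 enters row 1 and ejects 1. So w(5) = 1. P is now [[2, 4], [3], [5]].
Step i=4: Q has 4 at row 3, column 1; remove 5 from row 3 of P and reverse-bump: 5 enters row 2 and ejects 3; 3 enters row 1 and ejects 2. So w(4) = 2. P is now [[3, 4], [5]].
Step i=3: Q has 3 at row 2, column 1; remove 5 from row 2 of P and reverse-bump: 5 enters row 1 and ejects 4. So w(3) = 4. P is now [[3, 5]].
Step i=2: Q has 2 at row 1, column 2; remove that cell from P, ejecting 5. So w(2) = 5. P is now [[3]].
Step i=1: Q has 1 at row 1, column 1; remove that cell from P, ejecting 3. So w(1) = 3. P is now [].

So w = 3 5 4 2 1.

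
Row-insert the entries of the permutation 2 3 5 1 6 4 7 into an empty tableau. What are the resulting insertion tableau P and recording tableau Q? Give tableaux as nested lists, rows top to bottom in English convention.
Insert each entry of the permutation into P by Schensted row insertion, recording in Q the position of each new cell.

Insert 2: appended to row 1. P = [[2]], Q = [[1]].
Insert 3: appended to row 1. P = [[2, 3]], Q = [[1, 2]].
Insert 5: appended to row 1. P = [[2, 3, 5]], Q = [[1, 2, 3]].
Insert 1: 1 bumps 2 from row 1; 2 starts row 2. P = [[1, 3, 5], [2]], Q = [[1, 2, 3], [4]].
Insert 6: appended to row 1. P = [[1, 3, 5, 6], [2]], Q = [[1, 2, 3, 5], [4]].
Insert 4: 4 bumps 5 from row 1; 5 appends to row 2. P = [[1, 3, 4, 6], [2, 5]], Q = [[1, 2, 3, 5], [4, 6]].
Insert 7: appended to row 1. P = [[1, 3, 4, 6, 7], [2, 5]], Q = [[1, 2, 3, 5, 7], [4, 6]].

So P = [[1, 3, 4, 6, 7], [2, 5]], Q = [[1, 2, 3, 5, 7], [4, 6]].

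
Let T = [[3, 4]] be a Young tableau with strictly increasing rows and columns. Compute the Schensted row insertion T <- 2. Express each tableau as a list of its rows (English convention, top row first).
[[2, 4], [3]]

In row 1, 2 replaces 3 (the leftmost entry greater than 2); 3 is bumped to row 2. 3 starts a new row 2. The new tableau is [[2, 4], [3]].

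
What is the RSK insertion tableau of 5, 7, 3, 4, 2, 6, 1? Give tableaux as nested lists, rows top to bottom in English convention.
Insert 5: appended to row 1. P = [[5]].
Insert 7: appended to row 1. P = [[5, 7]].
Insert 3: 3 bumps 5 from row 1; 5 starts row 2. P = [[3, 7], [5]].
Insert 4: 4 bumps 7 from row 1; 7 appends to row 2. P = [[3, 4], [5, 7]].
Insert 2: 2 bumps 3 from row 1; 3 bumps 5 from row 2; 5 starts row 3. P = [[2, 4], [3, 7], [5]].
Insert 6: appended to row 1. P = [[2, 4, 6], [3, 7], [5]].
Insert 1: 1 bumps 2 from row 1; 2 bumps 3 from row 2; 3 bumps 5 from row 3; 5 starts row 4. P = [[1, 4, 6], [2, 7], [3], [5]].

So P = [[1, 4, 6], [2, 7], [3], [5]].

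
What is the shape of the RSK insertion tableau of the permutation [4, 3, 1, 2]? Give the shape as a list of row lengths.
Row-insert each entry into an empty tableau.

After inserting 4: P = [[4]].
After inserting 3: P = [[3], [4]].
After inserting 1: P = [[1], [3], [4]].
After inserting 2: P = [[1, 2], [3], [4]].

The final insertion tableau P = [[1, 2], [3], [4]] has shape [2, 1, 1].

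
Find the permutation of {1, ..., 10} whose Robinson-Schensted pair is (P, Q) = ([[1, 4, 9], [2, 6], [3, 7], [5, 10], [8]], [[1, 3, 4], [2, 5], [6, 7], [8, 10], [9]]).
8 5 7 10 9 3 6 2 1 4

Reverse RSK: for i = n, n-1, ..., 1, locate i in Q, remove the corresponding corner cell from P, and reverse-bump its entry up through P; the value ejected from row 1 is w(i).

So w = 8 5 7 10 9 3 6 2 1 4.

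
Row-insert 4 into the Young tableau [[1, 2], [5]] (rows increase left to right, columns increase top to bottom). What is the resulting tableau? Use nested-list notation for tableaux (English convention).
[[1, 2, 4], [5]]

4 is larger than every entry of row 1, so it is appended to row 1. The new tableau is [[1, 2, 4], [5]].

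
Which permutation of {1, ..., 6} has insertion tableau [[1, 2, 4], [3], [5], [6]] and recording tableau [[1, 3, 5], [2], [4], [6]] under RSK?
Reverse the RSK construction: for i from n down to 1, find the cell of Q containing i, remove the entry at that cell from P, and reverse-bump it up through P; the value ejected from row 1 is w(i).

Step i=6: Q has 6 at row 4, column 1; remove 6 from row 4 of P and reverse-bump: 6 enters row 3 and ejects 5; 5 enters row 2 and ejects 3; 3 enters row 1 and ejects 2. So w(6) = 2. P is now [[1, 3, 4], [5], [6]].
Step i=5: Q has 5 at row 1, column 3; remove that cell from P, ejecting 4. So w(5) = 4. P is now [[1, 3], [5], [6]].
Step i=4: Q has 4 at row 3, column 1; remove 6 from row 3 of P and reverse-bump: 6 enters row 2 and ejects 5; 5 enters row 1 and ejects 3. So w(4) = 3. P is now [[1, 5], [6]].
Step i=3: Q has 3 at row 1, column 2; remove that cell from P, ejecting 5. So w(3) = 5. P is now [[1], [6]].
Step i=2: Q has 2 at row 2, column 1; remove 6 from row 2 of P and reverse-bump: 6 enters row 1 and ejects 1. So w(2) = 1. P is now [[6]].
Step i=1: Q has 1 at row 1, column 1; remove that cell from P, ejecting 6. So w(1) = 6. P is now [].

So w = 6 1 5 3 4 2.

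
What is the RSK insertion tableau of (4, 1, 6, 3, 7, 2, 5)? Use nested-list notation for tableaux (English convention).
P = [[1, 2, 5], [3, 6, 7], [4]]

Insert 4: appended to row 1. P = [[4]].
Insert 1: 1 bumps 4 from row 1; 4 starts row 2. P = [[1], [4]].
Insert 6: appended to row 1. P = [[1, 6], [4]].
Insert 3: 3 bumps 6 from row 1; 6 appends to row 2. P = [[1, 3], [4, 6]].
Insert 7: appended to row 1. P = [[1, 3, 7], [4, 6]].
Insert 2: 2 bumps 3 from row 1; 3 bumps 4 from row 2; 4 starts row 3. P = [[1, 2, 7], [3, 6], [4]].
Insert 5: 5 bumps 7 from row 1; 7 appends to row 2. P = [[1, 2, 5], [3, 6, 7], [4]].

So P = [[1, 2, 5], [3, 6, 7], [4]].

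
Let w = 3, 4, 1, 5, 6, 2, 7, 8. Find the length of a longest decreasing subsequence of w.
2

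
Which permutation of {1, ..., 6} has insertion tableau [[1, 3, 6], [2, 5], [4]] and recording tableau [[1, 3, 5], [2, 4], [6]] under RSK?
4 2 5 3 6 1

Reverse the RSK construction: for i from n down to 1, find the cell of Q containing i, remove the entry at that cell from P, and reverse-bump it up through P; the value ejected from row 1 is w(i).

Step i=6: Q has 6 at row 3, column 1; remove 4 from row 3 of P and reverse-bump: 4 enters row 2 and ejects 2; 2 enters row 1 and ejects 1. So w(6) = 1. P is now [[2, 3, 6], [4, 5]].
Step i=5: Q has 5 at row 1, column 3; remove that cell from P, ejecting 6. So w(5) = 6. P is now [[2, 3], [4, 5]].
Step i=4: Q has 4 at row 2, column 2; remove 5 from row 2 of P and reverse-bump: 5 enters row 1 and ejects 3. So w(4) = 3. P is now [[2, 5], [4]].
Step i=3: Q has 3 at row 1, column 2; remove that cell from P, ejecting 5. So w(3) = 5. P is now [[2], [4]].
Step i=2: Q has 2 at row 2, column 1; remove 4 from row 2 of P and reverse-bump: 4 enters row 1 and ejects 2. So w(2) = 2. P is now [[4]].
Step i=1: Q has 1 at row 1, column 1; remove that cell from P, ejecting 4. So w(1) = 4. P is now [].

So w = 4 2 5 3 6 1.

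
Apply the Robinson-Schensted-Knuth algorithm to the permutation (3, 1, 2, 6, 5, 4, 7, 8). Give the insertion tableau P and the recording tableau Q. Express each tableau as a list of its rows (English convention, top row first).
P = [[1, 2, 4, 7, 8], [3, 5], [6]], Q = [[1, 3, 4, 7, 8], [2, 5], [6]]

Insert each entry of the permutation into P by Schensted row insertion, recording in Q the position of each new cell.

After inserting 3: P = [[3]].
After inserting 1: P = [[1], [3]].
After inserting 2: P = [[1, 2], [3]].
After inserting 6: P = [[1, 2, 6], [3]].
After inserting 5: P = [[1, 2, 5], [3, 6]].
After inserting 4: P = [[1, 2, 4], [3, 5], [6]].
After inserting 7: P = [[1, 2, 4, 7], [3, 5], [6]].
After inserting 8: P = [[1, 2, 4, 7, 8], [3, 5], [6]].

So P = [[1, 2, 4, 7, 8], [3, 5], [6]], Q = [[1, 3, 4, 7, 8], [2, 5], [6]].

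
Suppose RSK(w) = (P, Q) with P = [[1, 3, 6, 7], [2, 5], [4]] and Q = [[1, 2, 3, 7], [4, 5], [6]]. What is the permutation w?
Reverse the RSK construction: for i from n down to 1, find the cell of Q containing i, remove the entry at that cell from P, and reverse-bump it up through P; the value ejected from row 1 is w(i).

Step i=7: Q has 7 at row 1, column 4; remove that cell from P, ejecting 7. So w(7) = 7. P is now [[1, 3, 6], [2, 5], [4]].
Step i=6: Q has 6 at row 3, column 1; remove 4 from row 3 of P and reverse-bump: 4 enters row 2 and ejects 2; 2 enters row 1 and ejects 1. So w(6) = 1. P is now [[2, 3, 6], [4, 5]].
Step i=5: Q has 5 at row 2, column 2; remove 5 from row 2 of P and reverse-bump: 5 enters row 1 and ejects 3. So w(5) = 3. P is now [[2, 5, 6], [4]].
Step i=4: Q has 4 at row 2, column 1; remove 4 from row 2 of P and reverse-bump: 4 enters row 1 and ejects 2. So w(4) = 2. P is now [[4, 5, 6]].
Step i=3: Q has 3 at row 1, column 3; remove that cell from P, ejecting 6. So w(3) = 6. P is now [[4, 5]].
Step i=2: Q has 2 at row 1, column 2; remove that cell from P, ejecting 5. So w(2) = 5. P is now [[4]].
Step i=1: Q has 1 at row 1, column 1; remove that cell from P, ejecting 4. So w(1) = 4. P is now [].

So w = 4 5 6 2 3 1 7.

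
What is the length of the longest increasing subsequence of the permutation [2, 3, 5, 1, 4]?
3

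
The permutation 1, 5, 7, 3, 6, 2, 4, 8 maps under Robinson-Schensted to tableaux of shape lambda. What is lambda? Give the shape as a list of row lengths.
Row-insert each entry into an empty tableau.

After inserting 1: P = [[1]].
After inserting 5: P = [[1, 5]].
After inserting 7: P = [[1, 5, 7]].
After inserting 3: P = [[1, 3, 7], [5]].
After inserting 6: P = [[1, 3, 6], [5, 7]].
After inserting 2: P = [[1, 2, 6], [3, 7], [5]].
After inserting 4: P = [[1, 2, 4], [3, 6], [5, 7]].
After inserting 8: P = [[1, 2, 4, 8], [3, 6], [5, 7]].

The final insertion tableau P = [[1, 2, 4, 8], [3, 6], [5, 7]] has shape [4, 2, 2].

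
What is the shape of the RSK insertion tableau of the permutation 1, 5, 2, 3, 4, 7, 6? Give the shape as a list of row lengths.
Row-insert each entry into an empty tableau.

After inserting 1: P = [[1]].
After inserting 5: P = [[1, 5]].
After inserting 2: P = [[1, 2], [5]].
After inserting 3: P = [[1, 2, 3], [5]].
After inserting 4: P = [[1, 2, 3, 4], [5]].
After inserting 7: P = [[1, 2, 3, 4, 7], [5]].
After inserting 6: P = [[1, 2, 3, 4, 6], [5, 7]].

The final insertion tableau P = [[1, 2, 3, 4, 6], [5, 7]] has shape [5, 2].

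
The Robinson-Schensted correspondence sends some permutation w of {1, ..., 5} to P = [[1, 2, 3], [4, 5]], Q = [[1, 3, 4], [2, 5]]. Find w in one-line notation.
Reverse RSK: for i = n, n-1, ..., 1, locate i in Q, remove the corresponding corner cell from P, and reverse-bump its entry up through P; the value ejected from row 1 is w(i).

So w = 4 1 2 5 3.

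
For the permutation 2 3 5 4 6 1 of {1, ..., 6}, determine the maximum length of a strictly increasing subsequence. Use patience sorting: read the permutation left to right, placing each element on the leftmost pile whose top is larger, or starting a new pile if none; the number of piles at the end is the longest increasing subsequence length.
4

2: new pile. tops = [2]
3: new pile. tops = [2, 3]
5: new pile. tops = [2, 3, 5]
4: onto pile 3 (replacing 5). tops = [2, 3, 4]
6: new pile. tops = [2, 3, 4, 6]
1: onto pile 1 (replacing 2). tops = [1, 3, 4, 6]

4 piles, so the longest increasing subsequence has length 4.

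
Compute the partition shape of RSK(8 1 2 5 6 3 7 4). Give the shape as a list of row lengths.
Row-insert each entry into an empty tableau.

After inserting 8: P = [[8]].
After inserting 1: P = [[1], [8]].
After inserting 2: P = [[1, 2], [8]].
After inserting 5: P = [[1, 2, 5], [8]].
After inserting 6: P = [[1, 2, 5, 6], [8]].
After inserting 3: P = [[1, 2, 3, 6], [5], [8]].
After inserting 7: P = [[1, 2, 3, 6, 7], [5], [8]].
After inserting 4: P = [[1, 2, 3, 4, 7], [5, 6], [8]].

The final insertion tableau P = [[1, 2, 3, 4, 7], [5, 6], [8]] has shape [5, 2, 1].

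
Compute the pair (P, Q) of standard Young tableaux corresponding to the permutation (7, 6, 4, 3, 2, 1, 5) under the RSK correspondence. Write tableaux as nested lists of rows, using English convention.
P = [[1, 5], [2], [3], [4], [6], [7]], Q = [[1, 7], [2], [3], [4], [5], [6]]

Insert each entry of the permutation into P by Schensted row insertion, recording in Q the position of each new cell.

Insert 7: appended to row 1. P = [[7]], Q = [[1]].
Insert 6: 6 bumps 7 from row 1; 7 starts row 2. P = [[6], [7]], Q = [[1], [2]].
Insert 4: 4 bumps 6 from row 1; 6 bumps 7 from row 2; 7 starts row 3. P = [[4], [6], [7]], Q = [[1], [2], [3]].
Insert 3: 3 bumps 4 from row 1; 4 bumps 6 from row 2; 6 bumps 7 from row 3; 7 starts row 4. P = [[3], [4], [6], [7]], Q = [[1], [2], [3], [4]].
Insert 2: 2 bumps 3 from row 1; 3 bumps 4 from row 2; 4 bumps 6 from row 3; 6 bumps 7 from row 4; 7 starts row 5. P = [[2], [3], [4], [6], [7]], Q = [[1], [2], [3], [4], [5]].
Insert 1: 1 bumps 2 from row 1; 2 bumps 3 from row 2; 3 bumps 4 from row 3; 4 bumps 6 from row 4; 6 bumps 7 from row 5; 7 starts row 6. P = [[1], [2], [3], [4], [6], [7]], Q = [[1], [2], [3], [4], [5], [6]].
Insert 5: appended to row 1. P = [[1, 5], [2], [3], [4], [6], [7]], Q = [[1, 7], [2], [3], [4], [5], [6]].

So P = [[1, 5], [2], [3], [4], [6], [7]], Q = [[1, 7], [2], [3], [4], [5], [6]].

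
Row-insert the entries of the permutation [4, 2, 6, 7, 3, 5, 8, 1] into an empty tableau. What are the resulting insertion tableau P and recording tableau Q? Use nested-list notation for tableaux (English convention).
Insert each entry of the permutation into P by Schensted row insertion, recording in Q the position of each new cell.

Insert 4: appended to row 1. P = [[4]].
Insert 2: 2 bumps 4 from row 1; 4 starts row 2. P = [[2], [4]].
Insert 6: appended to row 1. P = [[2, 6], [4]].
Insert 7: appended to row 1. P = [[2, 6, 7], [4]].
Insert 3: 3 bumps 6 from row 1; 6 appends to row 2. P = [[2, 3, 7], [4, 6]].
Insert 5: 5 bumps 7 from row 1; 7 appends to row 2. P = [[2, 3, 5], [4, 6, 7]].
Insert 8: appended to row 1. P = [[2, 3, 5, 8], [4, 6, 7]].
Insert 1: 1 bumps 2 from row 1; 2 bumps 4 from row 2; 4 starts row 3. P = [[1, 3, 5, 8], [2, 6, 7], [4]].

So P = [[1, 3, 5, 8], [2, 6, 7], [4]], Q = [[1, 3, 4, 7], [2, 5, 6], [8]].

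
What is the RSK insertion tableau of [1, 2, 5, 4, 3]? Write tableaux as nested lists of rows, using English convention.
P = [[1, 2, 3], [4], [5]]

After inserting 1: P = [[1]].
After inserting 2: P = [[1, 2]].
After inserting 5: P = [[1, 2, 5]].
After inserting 4: P = [[1, 2, 4], [5]].
After inserting 3: P = [[1, 2, 3], [4], [5]].

So P = [[1, 2, 3], [4], [5]].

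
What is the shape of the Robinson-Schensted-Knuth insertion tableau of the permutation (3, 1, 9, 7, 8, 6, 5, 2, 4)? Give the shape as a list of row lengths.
[3, 3, 1, 1, 1]

Row-insert each entry into an empty tableau.

After inserting 3: P = [[3]].
After inserting 1: P = [[1], [3]].
After inserting 9: P = [[1, 9], [3]].
After inserting 7: P = [[1, 7], [3, 9]].
After inserting 8: P = [[1, 7, 8], [3, 9]].
After inserting 6: P = [[1, 6, 8], [3, 7], [9]].
After inserting 5: P = [[1, 5, 8], [3, 6], [7], [9]].
After inserting 2: P = [[1, 2, 8], [3, 5], [6], [7], [9]].
After inserting 4: P = [[1, 2, 4], [3, 5, 8], [6], [7], [9]].

The final insertion tableau P = [[1, 2, 4], [3, 5, 8], [6], [7], [9]] has shape [3, 3, 1, 1, 1].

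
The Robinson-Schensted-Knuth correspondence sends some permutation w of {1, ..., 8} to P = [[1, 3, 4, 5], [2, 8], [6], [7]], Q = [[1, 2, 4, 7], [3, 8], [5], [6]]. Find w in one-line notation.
2 7 3 6 4 1 8 5

Reverse the RSK construction: for i from n down to 1, find the cell of Q containing i, remove the entry at that cell from P, and reverse-bump it up through P; the value ejected from row 1 is w(i).

Step i=8: Q has 8 at row 2, column 2; remove 8 from row 2 of P and reverse-bump: 8 enters row 1 and ejects 5. So w(8) = 5. P is now [[1, 3, 4, 8], [2], [6], [7]].
Step i=7: Q has 7 at row 1, column 4; remove that cell from P, ejecting 8. So w(7) = 8. P is now [[1, 3, 4], [2], [6], [7]].
Step i=6: Q has 6 at row 4, column 1; remove 7 from row 4 of P and reverse-bump: 7 enters row 3 and ejects 6; 6 enters row 2 and ejects 2; 2 enters row 1 and ejects 1. So w(6) = 1. P is now [[2, 3, 4], [6], [7]].
Step i=5: Q has 5 at row 3, column 1; remove 7 from row 3 of P and reverse-bump: 7 enters row 2 and ejects 6; 6 enters row 1 and ejects 4. So w(5) = 4. P is now [[2, 3, 6], [7]].
Step i=4: Q has 4 at row 1, column 3; remove that cell from P, ejecting 6. So w(4) = 6. P is now [[2, 3], [7]].
Step i=3: Q has 3 at row 2, column 1; remove 7 from row 2 of P and reverse-bump: 7 enters row 1 and ejects 3. So w(3) = 3. P is now [[2, 7]].
Step i=2: Q has 2 at row 1, column 2; remove that cell from P, ejecting 7. So w(2) = 7. P is now [[2]].
Step i=1: Q has 1 at row 1, column 1; remove that cell from P, ejecting 2. So w(1) = 2. P is now [].

So w = 2 7 3 6 4 1 8 5.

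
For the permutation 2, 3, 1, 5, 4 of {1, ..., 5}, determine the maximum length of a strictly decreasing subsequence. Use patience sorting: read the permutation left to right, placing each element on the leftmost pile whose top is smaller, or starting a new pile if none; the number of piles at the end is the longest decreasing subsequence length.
2: new pile. tops = [2]
3: onto pile 1 (replacing 2). tops = [3]
1: new pile. tops = [3, 1]
5: onto pile 1 (replacing 3). tops = [5, 1]
4: onto pile 2 (replacing 1). tops = [5, 4]

2 piles, so the longest decreasing subsequence has length 2.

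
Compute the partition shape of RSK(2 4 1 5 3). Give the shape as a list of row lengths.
Row-insert each entry into an empty tableau.

After inserting 2: P = [[2]].
After inserting 4: P = [[2, 4]].
After inserting 1: P = [[1, 4], [2]].
After inserting 5: P = [[1, 4, 5], [2]].
After inserting 3: P = [[1, 3, 5], [2, 4]].

The final insertion tableau P = [[1, 3, 5], [2, 4]] has shape [3, 2].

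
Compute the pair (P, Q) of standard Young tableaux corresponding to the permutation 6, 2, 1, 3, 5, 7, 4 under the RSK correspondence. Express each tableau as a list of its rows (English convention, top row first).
P = [[1, 3, 4, 7], [2, 5], [6]], Q = [[1, 4, 5, 6], [2, 7], [3]]

Insert each entry of the permutation into P by Schensted row insertion, recording in Q the position of each new cell.

Insert 6: appended to row 1. P = [[6]], Q = [[1]].
Insert 2: 2 bumps 6 from row 1; 6 starts row 2. P = [[2], [6]], Q = [[1], [2]].
Insert 1: 1 bumps 2 from row 1; 2 bumps 6 from row 2; 6 starts row 3. P = [[1], [2], [6]], Q = [[1], [2], [3]].
Insert 3: appended to row 1. P = [[1, 3], [2], [6]], Q = [[1, 4], [2], [3]].
Insert 5: appended to row 1. P = [[1, 3, 5], [2], [6]], Q = [[1, 4, 5], [2], [3]].
Insert 7: appended to row 1. P = [[1, 3, 5, 7], [2], [6]], Q = [[1, 4, 5, 6], [2], [3]].
Insert 4: 4 bumps 5 from row 1; 5 appends to row 2. P = [[1, 3, 4, 7], [2, 5], [6]], Q = [[1, 4, 5, 6], [2, 7], [3]].

So P = [[1, 3, 4, 7], [2, 5], [6]], Q = [[1, 4, 5, 6], [2, 7], [3]].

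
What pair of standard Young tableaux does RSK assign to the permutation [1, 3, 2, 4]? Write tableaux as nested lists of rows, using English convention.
P = [[1, 2, 4], [3]], Q = [[1, 2, 4], [3]]

Insert each entry of the permutation into P by Schensted row insertion, recording in Q the position of each new cell.

Insert 1: appended to row 1. P = [[1]], Q = [[1]].
Insert 3: appended to row 1. P = [[1, 3]], Q = [[1, 2]].
Insert 2: 2 bumps 3 from row 1; 3 starts row 2. P = [[1, 2], [3]], Q = [[1, 2], [3]].
Insert 4: appended to row 1. P = [[1, 2, 4], [3]], Q = [[1, 2, 4], [3]].

So P = [[1, 2, 4], [3]], Q = [[1, 2, 4], [3]].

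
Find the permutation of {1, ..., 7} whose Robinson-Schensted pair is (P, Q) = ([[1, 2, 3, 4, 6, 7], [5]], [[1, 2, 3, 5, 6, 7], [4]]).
1 2 5 3 4 6 7

Reverse the RSK construction: for i from n down to 1, find the cell of Q containing i, remove the entry at that cell from P, and reverse-bump it up through P; the value ejected from row 1 is w(i).

Step i=7: Q has 7 at row 1, column 6; remove that cell from P, ejecting 7. So w(7) = 7. P is now [[1, 2, 3, 4, 6], [5]].
Step i=6: Q has 6 at row 1, column 5; remove that cell from P, ejecting 6. So w(6) = 6. P is now [[1, 2, 3, 4], [5]].
Step i=5: Q has 5 at row 1, column 4; remove that cell from P, ejecting 4. So w(5) = 4. P is now [[1, 2, 3], [5]].
Step i=4: Q has 4 at row 2, column 1; remove 5 from row 2 of P and reverse-bump: 5 enters row 1 and ejects 3. So w(4) = 3. P is now [[1, 2, 5]].
Step i=3: Q has 3 at row 1, column 3; remove that cell from P, ejecting 5. So w(3) = 5. P is now [[1, 2]].
Step i=2: Q has 2 at row 1, column 2; remove that cell from P, ejecting 2. So w(2) = 2. P is now [[1]].
Step i=1: Q has 1 at row 1, column 1; remove that cell from P, ejecting 1. So w(1) = 1. P is now [].

So w = 1 2 5 3 4 6 7.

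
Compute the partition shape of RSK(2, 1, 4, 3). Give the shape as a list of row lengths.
Row-insert each entry into an empty tableau.

After inserting 2: P = [[2]].
After inserting 1: P = [[1], [2]].
After inserting 4: P = [[1, 4], [2]].
After inserting 3: P = [[1, 3], [2, 4]].

The final insertion tableau P = [[1, 3], [2, 4]] has shape [2, 2].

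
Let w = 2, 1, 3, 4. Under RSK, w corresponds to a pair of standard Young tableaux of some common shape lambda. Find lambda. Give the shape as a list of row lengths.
Row-insert each entry into an empty tableau.

After inserting 2: P = [[2]].
After inserting 1: P = [[1], [2]].
After inserting 3: P = [[1, 3], [2]].
After inserting 4: P = [[1, 3, 4], [2]].

The final insertion tableau P = [[1, 3, 4], [2]] has shape [3, 1].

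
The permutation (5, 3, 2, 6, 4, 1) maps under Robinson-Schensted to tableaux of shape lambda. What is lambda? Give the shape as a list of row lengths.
Row-insert each entry into an empty tableau.

After inserting 5: P = [[5]].
After inserting 3: P = [[3], [5]].
After inserting 2: P = [[2], [3], [5]].
After inserting 6: P = [[2, 6], [3], [5]].
After inserting 4: P = [[2, 4], [3, 6], [5]].
After inserting 1: P = [[1, 4], [2, 6], [3], [5]].

The final insertion tableau P = [[1, 4], [2, 6], [3], [5]] has shape [2, 2, 1, 1].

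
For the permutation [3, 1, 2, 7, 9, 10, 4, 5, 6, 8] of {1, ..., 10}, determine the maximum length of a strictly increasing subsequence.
6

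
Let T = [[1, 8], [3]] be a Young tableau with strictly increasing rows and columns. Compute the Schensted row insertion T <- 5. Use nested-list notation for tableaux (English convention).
[[1, 5], [3, 8]]

In row 1, 5 replaces 8 (the leftmost entry greater than 5); 8 is bumped to row 2. 8 is appended to row 2. The new tableau is [[1, 5], [3, 8]].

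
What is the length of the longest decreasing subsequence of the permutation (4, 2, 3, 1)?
3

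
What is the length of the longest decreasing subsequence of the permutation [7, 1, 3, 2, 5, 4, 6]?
3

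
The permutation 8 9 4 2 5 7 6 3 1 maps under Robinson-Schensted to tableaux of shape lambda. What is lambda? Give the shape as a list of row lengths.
Row-insert each entry into an empty tableau.

After inserting 8: P = [[8]].
After inserting 9: P = [[8, 9]].
After inserting 4: P = [[4, 9], [8]].
After inserting 2: P = [[2, 9], [4], [8]].
After inserting 5: P = [[2, 5], [4, 9], [8]].
After inserting 7: P = [[2, 5, 7], [4, 9], [8]].
After inserting 6: P = [[2, 5, 6], [4, 7], [8, 9]].
After inserting 3: P = [[2, 3, 6], [4, 5], [7, 9], [8]].
After inserting 1: P = [[1, 3, 6], [2, 5], [4, 9], [7], [8]].

The final insertion tableau P = [[1, 3, 6], [2, 5], [4, 9], [7], [8]] has shape [3, 2, 2, 1, 1].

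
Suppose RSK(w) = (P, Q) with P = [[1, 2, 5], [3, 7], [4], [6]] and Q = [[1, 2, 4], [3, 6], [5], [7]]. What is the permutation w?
1 6 4 7 3 5 2

Reverse RSK: for i = n, n-1, ..., 1, locate i in Q, remove the corresponding corner cell from P, and reverse-bump its entry up through P; the value ejected from row 1 is w(i).

So w = 1 6 4 7 3 5 2.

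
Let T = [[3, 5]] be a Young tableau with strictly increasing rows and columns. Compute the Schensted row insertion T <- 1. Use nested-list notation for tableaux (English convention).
[[1, 5], [3]]

In row 1, 1 replaces 3 (the leftmost entry greater than 1); 3 is bumped to row 2. 3 starts a new row 2. The new tableau is [[1, 5], [3]].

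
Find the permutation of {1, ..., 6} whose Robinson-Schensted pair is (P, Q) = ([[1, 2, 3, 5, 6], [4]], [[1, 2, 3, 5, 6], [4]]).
1 2 4 3 5 6

Reverse the RSK construction: for i from n down to 1, find the cell of Q containing i, remove the entry at that cell from P, and reverse-bump it up through P; the value ejected from row 1 is w(i).

Step i=6: Q has 6 at row 1, column 5; remove that cell from P, ejecting 6. So w(6) = 6. P is now [[1, 2, 3, 5], [4]].
Step i=5: Q has 5 at row 1, column 4; remove that cell from P, ejecting 5. So w(5) = 5. P is now [[1, 2, 3], [4]].
Step i=4: Q has 4 at row 2, column 1; remove 4 from row 2 of P and reverse-bump: 4 enters row 1 and ejects 3. So w(4) = 3. P is now [[1, 2, 4]].
Step i=3: Q has 3 at row 1, column 3; remove that cell from P, ejecting 4. So w(3) = 4. P is now [[1, 2]].
Step i=2: Q has 2 at row 1, column 2; remove that cell from P, ejecting 2. So w(2) = 2. P is now [[1]].
Step i=1: Q has 1 at row 1, column 1; remove that cell from P, ejecting 1. So w(1) = 1. P is now [].

So w = 1 2 4 3 5 6.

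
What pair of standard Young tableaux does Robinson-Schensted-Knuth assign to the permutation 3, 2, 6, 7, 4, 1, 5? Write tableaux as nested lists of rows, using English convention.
P = [[1, 4, 5], [2, 6, 7], [3]], Q = [[1, 3, 4], [2, 5, 7], [6]]

Insert each entry of the permutation into P by Schensted row insertion, recording in Q the position of each new cell.

Insert 3: appended to row 1. P = [[3]].
Insert 2: 2 bumps 3 from row 1; 3 starts row 2. P = [[2], [3]].
Insert 6: appended to row 1. P = [[2, 6], [3]].
Insert 7: appended to row 1. P = [[2, 6, 7], [3]].
Insert 4: 4 bumps 6 from row 1; 6 appends to row 2. P = [[2, 4, 7], [3, 6]].
Insert 1: 1 bumps 2 from row 1; 2 bumps 3 from row 2; 3 starts row 3. P = [[1, 4, 7], [2, 6], [3]].
Insert 5: 5 bumps 7 from row 1; 7 appends to row 2. P = [[1, 4, 5], [2, 6, 7], [3]].

So P = [[1, 4, 5], [2, 6, 7], [3]], Q = [[1, 3, 4], [2, 5, 7], [6]].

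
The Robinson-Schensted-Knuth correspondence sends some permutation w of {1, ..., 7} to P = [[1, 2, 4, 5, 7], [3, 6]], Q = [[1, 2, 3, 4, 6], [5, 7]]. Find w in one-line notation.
Reverse the RSK construction: for i from n down to 1, find the cell of Q containing i, remove the entry at that cell from P, and reverse-bump it up through P; the value ejected from row 1 is w(i).

Step i=7: Q has 7 at row 2, column 2; remove 6 from row 2 of P and reverse-bump: 6 enters row 1 and ejects 5. So w(7) = 5. P is now [[1, 2, 4, 6, 7], [3]].
Step i=6: Q has 6 at row 1, column 5; remove that cell from P, ejecting 7. So w(6) = 7. P is now [[1, 2, 4, 6], [3]].
Step i=5: Q has 5 at row 2, column 1; remove 3 from row 2 of P and reverse-bump: 3 enters row 1 and ejects 2. So w(5) = 2. P is now [[1, 3, 4, 6]].
Step i=4: Q has 4 at row 1, column 4; remove that cell from P, ejecting 6. So w(4) = 6. P is now [[1, 3, 4]].
Step i=3: Q has 3 at row 1, column 3; remove that cell from P, ejecting 4. So w(3) = 4. P is now [[1, 3]].
Step i=2: Q has 2 at row 1, column 2; remove that cell from P, ejecting 3. So w(2) = 3. P is now [[1]].
Step i=1: Q has 1 at row 1, column 1; remove that cell from P, ejecting 1. So w(1) = 1. P is now [].

So w = 1 3 4 6 2 7 5.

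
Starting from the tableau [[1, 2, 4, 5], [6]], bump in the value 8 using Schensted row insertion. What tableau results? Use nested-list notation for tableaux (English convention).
8 is larger than every entry of row 1, so it is appended to row 1. The new tableau is [[1, 2, 4, 5, 8], [6]].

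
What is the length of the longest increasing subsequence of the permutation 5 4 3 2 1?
1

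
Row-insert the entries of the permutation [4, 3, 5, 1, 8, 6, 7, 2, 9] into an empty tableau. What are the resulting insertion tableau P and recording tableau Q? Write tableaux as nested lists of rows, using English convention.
Insert each entry of the permutation into P by Schensted row insertion, recording in Q the position of each new cell.

Insert 4: appended to row 1. P = [[4]].
Insert 3: 3 bumps 4 from row 1; 4 starts row 2. P = [[3], [4]].
Insert 5: appended to row 1. P = [[3, 5], [4]].
Insert 1: 1 bumps 3 from row 1; 3 bumps 4 from row 2; 4 starts row 3. P = [[1, 5], [3], [4]].
Insert 8: appended to row 1. P = [[1, 5, 8], [3], [4]].
Insert 6: 6 bumps 8 from row 1; 8 appends to row 2. P = [[1, 5, 6], [3, 8], [4]].
Insert 7: appended to row 1. P = [[1, 5, 6, 7], [3, 8], [4]].
Insert 2: 2 bumps 5 from row 1; 5 bumps 8 from row 2; 8 appends to row 3. P = [[1, 2, 6, 7], [3, 5], [4, 8]].
Insert 9: appended to row 1. P = [[1, 2, 6, 7, 9], [3, 5], [4, 8]].

So P = [[1, 2, 6, 7, 9], [3, 5], [4, 8]], Q = [[1, 3, 5, 7, 9], [2, 6], [4, 8]].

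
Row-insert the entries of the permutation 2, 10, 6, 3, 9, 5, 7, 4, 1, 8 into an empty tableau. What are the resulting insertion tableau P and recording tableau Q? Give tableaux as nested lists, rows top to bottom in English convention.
P = [[1, 3, 4, 7, 8], [2, 9], [5], [6], [10]], Q = [[1, 2, 5, 7, 10], [3, 6], [4], [8], [9]]

Insert each entry of the permutation into P by Schensted row insertion, recording in Q the position of each new cell.

Insert 2: appended to row 1. P = [[2]], Q = [[1]].
Insert 10: appended to row 1. P = [[2, 10]], Q = [[1, 2]].
Insert 6: 6 bumps 10 from row 1; 10 starts row 2. P = [[2, 6], [10]], Q = [[1, 2], [3]].
Insert 3: 3 bumps 6 from row 1; 6 bumps 10 from row 2; 10 starts row 3. P = [[2, 3], [6], [10]], Q = [[1, 2], [3], [4]].
Insert 9: appended to row 1. P = [[2, 3, 9], [6], [10]], Q = [[1, 2, 5], [3], [4]].
Insert 5: 5 bumps 9 from row 1; 9 appends to row 2. P = [[2, 3, 5], [6, 9], [10]], Q = [[1, 2, 5], [3, 6], [4]].
Insert 7: appended to row 1. P = [[2, 3, 5, 7], [6, 9], [10]], Q = [[1, 2, 5, 7], [3, 6], [4]].
Insert 4: 4 bumps 5 from row 1; 5 bumps 6 from row 2; 6 bumps 10 from row 3; 10 starts row 4. P = [[2, 3, 4, 7], [5, 9], [6], [10]], Q = [[1, 2, 5, 7], [3, 6], [4], [8]].
Insert 1: 1 bumps 2 from row 1; 2 bumps 5 from row 2; 5 bumps 6 from row 3; 6 bumps 10 from row 4; 10 starts row 5. P = [[1, 3, 4, 7], [2, 9], [5], [6], [10]], Q = [[1, 2, 5, 7], [3, 6], [4], [8], [9]].
Insert 8: appended to row 1. P = [[1, 3, 4, 7, 8], [2, 9], [5], [6], [10]], Q = [[1, 2, 5, 7, 10], [3, 6], [4], [8], [9]].

So P = [[1, 3, 4, 7, 8], [2, 9], [5], [6], [10]], Q = [[1, 2, 5, 7, 10], [3, 6], [4], [8], [9]].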